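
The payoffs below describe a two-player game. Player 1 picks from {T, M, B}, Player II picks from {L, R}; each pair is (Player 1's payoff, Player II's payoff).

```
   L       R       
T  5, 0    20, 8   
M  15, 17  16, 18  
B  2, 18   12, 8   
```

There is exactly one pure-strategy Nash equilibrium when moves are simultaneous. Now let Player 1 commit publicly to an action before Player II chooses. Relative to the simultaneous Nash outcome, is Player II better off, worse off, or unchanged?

Player II best-responds to each possible Player 1 move:
- T: Player II compares 0, 8 and picks R; Player 1 would get 20.
- M: Player II compares 17, 18 and picks R; Player 1 would get 16.
- B: Player II compares 18, 8 and picks L; Player 1 would get 2.
Player 1's induced payoffs are 20, 16, 2, so Player 1 commits to T. Subgame-perfect outcome: (T, R) with payoffs (20, 8).
Under simultaneous play:
Player 1's best replies: L→M; R→T.
Player II's best replies: T→R; M→R; B→L.
Only (T, R) has each player best-responding; Nash payoffs (20, 8).
Player II earns 8 sequentially versus 8 at the Nash outcome: unchanged.

unchanged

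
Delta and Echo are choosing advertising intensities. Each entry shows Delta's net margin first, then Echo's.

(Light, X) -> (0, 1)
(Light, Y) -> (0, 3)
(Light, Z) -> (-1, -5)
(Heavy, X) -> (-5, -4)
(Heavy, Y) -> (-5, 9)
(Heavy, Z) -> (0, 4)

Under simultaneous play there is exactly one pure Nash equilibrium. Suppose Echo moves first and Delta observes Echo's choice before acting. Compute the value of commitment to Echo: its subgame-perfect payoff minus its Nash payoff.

1

Backward induction with Echo moving first.
- X: Delta compares 0, -5 and picks Light; Echo would get 1.
- Y: Delta compares 0, -5 and picks Light; Echo would get 3.
- Z: Delta compares -1, 0 and picks Heavy; Echo would get 4.
Echo's induced payoffs are 1, 3, 4, so Echo commits to Z. Subgame-perfect outcome: (Heavy, Z) with payoffs (0, 4).
Now find the simultaneous Nash equilibrium.
Delta's best replies: X→Light; Y→Light; Z→Heavy.
Echo's best replies: Light→Y; Heavy→Y.
Only (Light, Y) has each player best-responding; Nash payoffs (0, 3).
Echo's commitment gain: 4 − 3 = 1.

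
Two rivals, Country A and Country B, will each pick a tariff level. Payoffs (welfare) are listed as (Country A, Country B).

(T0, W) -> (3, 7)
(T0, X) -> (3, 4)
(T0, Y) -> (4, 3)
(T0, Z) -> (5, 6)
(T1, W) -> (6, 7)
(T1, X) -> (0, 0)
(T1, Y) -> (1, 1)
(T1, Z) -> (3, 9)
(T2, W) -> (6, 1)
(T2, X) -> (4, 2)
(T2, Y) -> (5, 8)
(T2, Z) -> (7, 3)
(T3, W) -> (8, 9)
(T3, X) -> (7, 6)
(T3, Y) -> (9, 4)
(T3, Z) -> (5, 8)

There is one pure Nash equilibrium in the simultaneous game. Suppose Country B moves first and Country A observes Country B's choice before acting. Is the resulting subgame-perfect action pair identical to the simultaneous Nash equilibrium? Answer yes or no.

yes

Backward induction with Country B moving first.
- W → Country A plays T3 (best of 3, 6, 6, 8); Country B gets 9.
- X → Country A plays T3 (best of 3, 0, 4, 7); Country B gets 6.
- Y → Country A plays T3 (best of 4, 1, 5, 9); Country B gets 4.
- Z → Country A plays T2 (best of 5, 3, 7, 5); Country B gets 3.
Country B's induced payoffs are 9, 6, 4, 3, so Country B commits to W. Subgame-perfect outcome: (T3, W) with payoffs (8, 9).
Under simultaneous play:
Country A's best replies: W→T3; X→T3; Y→T3; Z→T2.
Country B's best replies: T0→W; T1→Z; T2→Y; T3→W.
The unique mutual best reply is (T3, W), giving (8, 9).
Sequential outcome (T3, W) coincides with the Nash profile (T3, W).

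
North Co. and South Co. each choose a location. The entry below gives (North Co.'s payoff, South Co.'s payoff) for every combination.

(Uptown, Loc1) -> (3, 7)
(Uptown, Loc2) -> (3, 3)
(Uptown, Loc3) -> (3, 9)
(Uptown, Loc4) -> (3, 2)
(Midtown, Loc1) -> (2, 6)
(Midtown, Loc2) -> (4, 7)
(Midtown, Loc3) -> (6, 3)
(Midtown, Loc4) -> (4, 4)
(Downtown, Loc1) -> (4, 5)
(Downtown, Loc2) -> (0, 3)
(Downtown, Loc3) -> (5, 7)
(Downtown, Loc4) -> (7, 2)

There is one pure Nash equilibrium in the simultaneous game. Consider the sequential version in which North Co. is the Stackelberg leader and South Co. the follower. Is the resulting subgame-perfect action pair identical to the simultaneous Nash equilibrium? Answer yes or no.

South Co. best-responds to each possible North Co. move:
- Uptown: South Co. compares 7, 3, 9, 2 and picks Loc3; North Co. would get 3.
- Midtown: South Co. compares 6, 7, 3, 4 and picks Loc2; North Co. would get 4.
- Downtown: South Co. compares 5, 3, 7, 2 and picks Loc3; North Co. would get 5.
Maximizing over 3, 4, 5, North Co. chooses Downtown. Subgame-perfect outcome: (Downtown, Loc3) with payoffs (5, 7).
For the simultaneous game, intersect best replies.
North Co.'s best replies: Loc1→Downtown; Loc2→Midtown; Loc3→Midtown; Loc4→Downtown.
South Co.'s best replies: Uptown→Loc3; Midtown→Loc2; Downtown→Loc3.
The unique mutual best reply is (Midtown, Loc2), giving (4, 7).
Sequential outcome (Downtown, Loc3) differs from the Nash profile (Midtown, Loc2).

no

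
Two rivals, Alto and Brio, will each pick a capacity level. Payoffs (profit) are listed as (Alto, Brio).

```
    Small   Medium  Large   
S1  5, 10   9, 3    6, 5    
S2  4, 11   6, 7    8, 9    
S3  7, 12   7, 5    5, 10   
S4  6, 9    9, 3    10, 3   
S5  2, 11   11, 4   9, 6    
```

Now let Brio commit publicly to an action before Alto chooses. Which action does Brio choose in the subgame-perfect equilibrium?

Solve by backward induction (Brio leads).
- Small → Alto plays S3 (best of 5, 4, 7, 6, 2); Brio gets 12.
- Medium → Alto plays S5 (best of 9, 6, 7, 9, 11); Brio gets 4.
- Large → Alto plays S4 (best of 6, 8, 5, 10, 9); Brio gets 3.
Among 12, 4, 3, the best is 12 at Small. Subgame-perfect outcome: (S3, Small) with payoffs (7, 12).

Small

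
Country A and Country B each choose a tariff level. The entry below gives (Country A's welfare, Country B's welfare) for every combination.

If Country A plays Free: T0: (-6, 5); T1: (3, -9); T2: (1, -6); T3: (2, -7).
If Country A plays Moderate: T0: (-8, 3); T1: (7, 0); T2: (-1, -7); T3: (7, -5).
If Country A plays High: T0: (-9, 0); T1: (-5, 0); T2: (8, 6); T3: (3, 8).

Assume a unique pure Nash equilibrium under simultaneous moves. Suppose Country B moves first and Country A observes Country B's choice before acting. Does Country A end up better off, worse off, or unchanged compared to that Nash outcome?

better off

Work backward from Country A's decision.
- T0: Country A compares -6, -8, -9 and picks Free; Country B would get 5.
- T1: Country A compares 3, 7, -5 and picks Moderate; Country B would get 0.
- T2: Country A compares 1, -1, 8 and picks High; Country B would get 6.
- T3: Country A compares 2, 7, 3 and picks Moderate; Country B would get -5.
Among 5, 0, 6, -5, the best is 6 at T2. Subgame-perfect outcome: (High, T2) with payoffs (8, 6).
For the simultaneous game, intersect best replies.
Country A's best replies: T0→Free; T1→Moderate; T2→High; T3→Moderate.
Country B's best replies: Free→T0; Moderate→T0; High→T3.
The unique mutual best reply is (Free, T0), giving (-6, 5).
Country A earns 8 sequentially versus -6 at the Nash outcome: better off.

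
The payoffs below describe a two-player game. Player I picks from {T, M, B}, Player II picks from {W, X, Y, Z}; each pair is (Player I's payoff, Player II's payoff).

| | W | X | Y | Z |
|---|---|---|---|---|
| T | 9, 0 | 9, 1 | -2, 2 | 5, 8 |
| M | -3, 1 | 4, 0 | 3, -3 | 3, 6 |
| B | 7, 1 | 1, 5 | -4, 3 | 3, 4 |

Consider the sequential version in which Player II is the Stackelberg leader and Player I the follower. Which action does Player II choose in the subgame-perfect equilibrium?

Z

Solve by backward induction (Player II leads).
- W → Player I plays T (best of 9, -3, 7); Player II gets 0.
- X → Player I plays T (best of 9, 4, 1); Player II gets 1.
- Y → Player I plays M (best of -2, 3, -4); Player II gets -3.
- Z → Player I plays T (best of 5, 3, 3); Player II gets 8.
Among 0, 1, -3, 8, the best is 8 at Z. Subgame-perfect outcome: (T, Z) with payoffs (5, 8).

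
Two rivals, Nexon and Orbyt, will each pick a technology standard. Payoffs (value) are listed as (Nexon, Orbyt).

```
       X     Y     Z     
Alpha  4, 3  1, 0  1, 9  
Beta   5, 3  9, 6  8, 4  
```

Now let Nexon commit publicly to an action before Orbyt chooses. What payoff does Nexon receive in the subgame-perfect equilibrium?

9

Work backward from Orbyt's decision.
- Alpha → Orbyt plays Z (best of 3, 0, 9); Nexon gets 1.
- Beta → Orbyt plays Y (best of 3, 6, 4); Nexon gets 9.
Nexon's induced payoffs are 1, 9, so Nexon commits to Beta. Subgame-perfect outcome: (Beta, Y) with payoffs (9, 6).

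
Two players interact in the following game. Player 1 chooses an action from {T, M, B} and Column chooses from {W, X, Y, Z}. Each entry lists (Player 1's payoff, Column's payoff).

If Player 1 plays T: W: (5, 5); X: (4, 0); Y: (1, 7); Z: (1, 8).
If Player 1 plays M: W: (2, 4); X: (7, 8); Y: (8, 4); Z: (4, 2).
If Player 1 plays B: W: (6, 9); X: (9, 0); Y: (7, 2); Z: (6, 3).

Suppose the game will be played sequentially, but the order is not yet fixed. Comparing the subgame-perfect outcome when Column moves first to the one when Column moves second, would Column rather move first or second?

If Player 1 leads: Column's best replies are T→Z, M→X, B→W; Player 1's induced payoffs 1, 7, 6; outcome (M, X), payoffs (7, 8).
If Column leads: Player 1's best replies are W→B, X→B, Y→M, Z→B; Column's induced payoffs 9, 0, 4, 3; outcome (B, W), payoffs (6, 9).
Column gets 9 moving first and 8 moving second, so Column prefers to move first.

first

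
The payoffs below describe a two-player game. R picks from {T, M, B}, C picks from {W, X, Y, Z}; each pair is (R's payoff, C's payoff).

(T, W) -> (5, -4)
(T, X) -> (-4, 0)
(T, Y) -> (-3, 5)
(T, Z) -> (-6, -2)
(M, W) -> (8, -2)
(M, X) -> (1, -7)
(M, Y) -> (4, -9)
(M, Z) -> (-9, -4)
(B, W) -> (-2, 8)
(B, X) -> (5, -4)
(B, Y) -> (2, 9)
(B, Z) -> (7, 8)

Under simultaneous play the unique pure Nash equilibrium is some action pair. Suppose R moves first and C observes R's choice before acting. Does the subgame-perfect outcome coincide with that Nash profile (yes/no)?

yes

C best-responds to each possible R move:
- T → C plays Y (best of -4, 0, 5, -2); R gets -3.
- M → C plays W (best of -2, -7, -9, -4); R gets 8.
- B → C plays Y (best of 8, -4, 9, 8); R gets 2.
R's induced payoffs are -3, 8, 2, so R commits to M. Subgame-perfect outcome: (M, W) with payoffs (8, -2).
For the simultaneous game, intersect best replies.
R's best replies: W→M; X→B; Y→M; Z→B.
C's best replies: T→Y; M→W; B→Y.
Only (M, W) has each player best-responding; Nash payoffs (8, -2).
Sequential outcome (M, W) coincides with the Nash profile (M, W).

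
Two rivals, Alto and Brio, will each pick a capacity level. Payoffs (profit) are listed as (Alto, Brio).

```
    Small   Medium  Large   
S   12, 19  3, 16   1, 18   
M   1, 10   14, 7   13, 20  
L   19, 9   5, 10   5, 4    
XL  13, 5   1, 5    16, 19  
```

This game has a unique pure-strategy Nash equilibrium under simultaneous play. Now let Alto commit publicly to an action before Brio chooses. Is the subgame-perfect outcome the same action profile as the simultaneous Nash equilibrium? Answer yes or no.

yes

Work backward from Brio's decision.
- S: BR = Small, leader payoff 12.
- M: BR = Large, leader payoff 13.
- L: BR = Medium, leader payoff 5.
- XL: BR = Large, leader payoff 16.
Among 12, 13, 5, 16, the best is 16 at XL. Subgame-perfect outcome: (XL, Large) with payoffs (16, 19).
Now find the simultaneous Nash equilibrium.
Alto's best replies: Small→L; Medium→M; Large→XL.
Brio's best replies: S→Small; M→Large; L→Medium; XL→Large.
The unique mutual best reply is (XL, Large), giving (16, 19).
Sequential outcome (XL, Large) coincides with the Nash profile (XL, Large).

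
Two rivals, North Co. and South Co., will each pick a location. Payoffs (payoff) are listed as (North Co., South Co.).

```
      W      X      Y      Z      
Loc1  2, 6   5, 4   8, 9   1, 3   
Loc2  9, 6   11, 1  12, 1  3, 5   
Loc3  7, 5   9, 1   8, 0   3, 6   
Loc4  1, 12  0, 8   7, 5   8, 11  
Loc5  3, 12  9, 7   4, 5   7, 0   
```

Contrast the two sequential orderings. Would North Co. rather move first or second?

If North Co. leads: South Co.'s best replies are Loc1→Y, Loc2→W, Loc3→Z, Loc4→W, Loc5→W; North Co.'s induced payoffs 8, 9, 3, 1, 3; outcome (Loc2, W), payoffs (9, 6).
If South Co. leads: North Co.'s best replies are W→Loc2, X→Loc2, Y→Loc2, Z→Loc4; South Co.'s induced payoffs 6, 1, 1, 11; outcome (Loc4, Z), payoffs (8, 11).
North Co. gets 9 moving first and 8 moving second, so North Co. prefers to move first.

first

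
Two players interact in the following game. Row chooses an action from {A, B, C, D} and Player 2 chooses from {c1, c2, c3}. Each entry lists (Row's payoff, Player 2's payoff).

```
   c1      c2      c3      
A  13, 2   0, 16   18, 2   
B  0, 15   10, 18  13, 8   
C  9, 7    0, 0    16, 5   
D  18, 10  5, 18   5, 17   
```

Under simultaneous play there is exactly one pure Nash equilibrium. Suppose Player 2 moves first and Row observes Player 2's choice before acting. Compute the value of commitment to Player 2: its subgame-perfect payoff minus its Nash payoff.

0

Work backward from Row's decision.
- c1: Row compares 13, 0, 9, 18 and picks D; Player 2 would get 10.
- c2: Row compares 0, 10, 0, 5 and picks B; Player 2 would get 18.
- c3: Row compares 18, 13, 16, 5 and picks A; Player 2 would get 2.
Player 2's induced payoffs are 10, 18, 2, so Player 2 commits to c2. Subgame-perfect outcome: (B, c2) with payoffs (10, 18).
Under simultaneous play:
Row's best replies: c1→D; c2→B; c3→A.
Player 2's best replies: A→c2; B→c2; C→c1; D→c2.
Only (B, c2) has each player best-responding; Nash payoffs (10, 18).
Player 2's commitment gain: 18 − 18 = 0.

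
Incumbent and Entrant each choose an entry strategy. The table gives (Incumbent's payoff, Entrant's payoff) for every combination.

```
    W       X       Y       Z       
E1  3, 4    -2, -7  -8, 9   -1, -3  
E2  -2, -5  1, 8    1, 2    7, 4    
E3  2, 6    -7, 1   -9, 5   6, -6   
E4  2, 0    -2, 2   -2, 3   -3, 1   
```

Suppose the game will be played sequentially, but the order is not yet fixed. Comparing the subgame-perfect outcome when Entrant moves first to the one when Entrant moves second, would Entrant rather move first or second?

first

If Incumbent leads: Entrant's best replies are E1→Y, E2→X, E3→W, E4→Y; Incumbent's induced payoffs -8, 1, 2, -2; outcome (E3, W), payoffs (2, 6).
If Entrant leads: Incumbent's best replies are W→E1, X→E2, Y→E2, Z→E2; Entrant's induced payoffs 4, 8, 2, 4; outcome (E2, X), payoffs (1, 8).
Entrant gets 8 moving first and 6 moving second, so Entrant prefers to move first.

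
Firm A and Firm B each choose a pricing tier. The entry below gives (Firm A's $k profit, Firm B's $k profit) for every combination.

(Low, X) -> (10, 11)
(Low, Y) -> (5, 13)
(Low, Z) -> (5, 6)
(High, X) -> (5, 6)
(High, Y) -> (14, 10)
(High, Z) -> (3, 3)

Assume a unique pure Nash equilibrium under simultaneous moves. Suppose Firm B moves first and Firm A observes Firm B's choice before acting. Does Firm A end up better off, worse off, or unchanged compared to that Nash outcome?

worse off

Firm A best-responds to each possible Firm B move:
- X → Firm A plays Low (best of 10, 5); Firm B gets 11.
- Y → Firm A plays High (best of 5, 14); Firm B gets 10.
- Z → Firm A plays Low (best of 5, 3); Firm B gets 6.
Firm B's induced payoffs are 11, 10, 6, so Firm B commits to X. Subgame-perfect outcome: (Low, X) with payoffs (10, 11).
Now find the simultaneous Nash equilibrium.
Firm A's best replies: X→Low; Y→High; Z→Low.
Firm B's best replies: Low→Y; High→Y.
The unique mutual best reply is (High, Y), giving (14, 10).
Firm A earns 10 sequentially versus 14 at the Nash outcome: worse off.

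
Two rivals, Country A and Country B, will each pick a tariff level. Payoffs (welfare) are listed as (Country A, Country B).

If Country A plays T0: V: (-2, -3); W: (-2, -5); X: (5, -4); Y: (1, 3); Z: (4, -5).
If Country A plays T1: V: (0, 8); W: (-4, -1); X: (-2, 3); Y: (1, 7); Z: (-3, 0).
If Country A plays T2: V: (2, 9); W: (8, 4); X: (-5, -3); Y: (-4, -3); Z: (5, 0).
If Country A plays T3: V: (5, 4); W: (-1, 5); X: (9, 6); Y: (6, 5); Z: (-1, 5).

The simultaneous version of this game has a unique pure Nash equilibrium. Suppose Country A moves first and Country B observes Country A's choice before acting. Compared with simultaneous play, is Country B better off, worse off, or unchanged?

unchanged

Country B best-responds to each possible Country A move:
- T0 → Country B plays Y (best of -3, -5, -4, 3, -5); Country A gets 1.
- T1 → Country B plays V (best of 8, -1, 3, 7, 0); Country A gets 0.
- T2 → Country B plays V (best of 9, 4, -3, -3, 0); Country A gets 2.
- T3 → Country B plays X (best of 4, 5, 6, 5, 5); Country A gets 9.
Maximizing over 1, 0, 2, 9, Country A chooses T3. Subgame-perfect outcome: (T3, X) with payoffs (9, 6).
For the simultaneous game, intersect best replies.
Country A's best replies: V→T3; W→T2; X→T3; Y→T3; Z→T2.
Country B's best replies: T0→Y; T1→V; T2→V; T3→X.
Only (T3, X) has each player best-responding; Nash payoffs (9, 6).
Country B earns 6 sequentially versus 6 at the Nash outcome: unchanged.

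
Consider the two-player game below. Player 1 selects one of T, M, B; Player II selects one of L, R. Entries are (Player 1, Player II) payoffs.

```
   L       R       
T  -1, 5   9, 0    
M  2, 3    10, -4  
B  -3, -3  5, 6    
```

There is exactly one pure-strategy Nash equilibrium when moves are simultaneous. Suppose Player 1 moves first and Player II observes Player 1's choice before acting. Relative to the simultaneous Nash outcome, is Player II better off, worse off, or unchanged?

better off

Player II best-responds to each possible Player 1 move:
- T: BR = L, leader payoff -1.
- M: BR = L, leader payoff 2.
- B: BR = R, leader payoff 5.
Maximizing over -1, 2, 5, Player 1 chooses B. Subgame-perfect outcome: (B, R) with payoffs (5, 6).
Now find the simultaneous Nash equilibrium.
Player 1's best replies: L→M; R→M.
Player II's best replies: T→L; M→L; B→R.
The unique mutual best reply is (M, L), giving (2, 3).
Player II earns 6 sequentially versus 3 at the Nash outcome: better off.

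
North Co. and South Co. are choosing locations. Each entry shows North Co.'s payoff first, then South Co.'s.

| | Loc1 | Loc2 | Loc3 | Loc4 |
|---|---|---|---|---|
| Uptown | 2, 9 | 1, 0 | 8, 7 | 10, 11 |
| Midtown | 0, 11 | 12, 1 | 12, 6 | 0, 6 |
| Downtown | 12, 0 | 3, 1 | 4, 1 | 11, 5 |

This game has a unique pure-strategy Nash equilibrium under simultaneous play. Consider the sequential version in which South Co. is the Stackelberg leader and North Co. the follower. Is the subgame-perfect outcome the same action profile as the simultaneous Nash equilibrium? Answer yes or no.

no

North Co. best-responds to each possible South Co. move:
- Loc1: BR = Downtown, leader payoff 0.
- Loc2: BR = Midtown, leader payoff 1.
- Loc3: BR = Midtown, leader payoff 6.
- Loc4: BR = Downtown, leader payoff 5.
South Co.'s induced payoffs are 0, 1, 6, 5, so South Co. commits to Loc3. Subgame-perfect outcome: (Midtown, Loc3) with payoffs (12, 6).
Now find the simultaneous Nash equilibrium.
North Co.'s best replies: Loc1→Downtown; Loc2→Midtown; Loc3→Midtown; Loc4→Downtown.
South Co.'s best replies: Uptown→Loc4; Midtown→Loc1; Downtown→Loc4.
The unique mutual best reply is (Downtown, Loc4), giving (11, 5).
Sequential outcome (Midtown, Loc3) differs from the Nash profile (Downtown, Loc4).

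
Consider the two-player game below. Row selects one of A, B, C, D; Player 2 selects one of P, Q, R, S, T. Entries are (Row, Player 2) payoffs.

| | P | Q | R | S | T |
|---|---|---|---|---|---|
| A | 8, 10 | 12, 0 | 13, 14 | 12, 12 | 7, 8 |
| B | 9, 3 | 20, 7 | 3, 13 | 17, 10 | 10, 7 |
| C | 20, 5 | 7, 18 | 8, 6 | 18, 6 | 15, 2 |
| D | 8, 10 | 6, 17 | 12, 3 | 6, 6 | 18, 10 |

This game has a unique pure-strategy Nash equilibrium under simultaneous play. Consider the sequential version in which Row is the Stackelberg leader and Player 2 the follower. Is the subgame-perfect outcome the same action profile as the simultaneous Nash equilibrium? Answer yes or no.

Player 2 best-responds to each possible Row move:
- A: BR = R, leader payoff 13.
- B: BR = R, leader payoff 3.
- C: BR = Q, leader payoff 7.
- D: BR = Q, leader payoff 6.
Among 13, 3, 7, 6, the best is 13 at A. Subgame-perfect outcome: (A, R) with payoffs (13, 14).
Under simultaneous play:
Row's best replies: P→C; Q→B; R→A; S→C; T→D.
Player 2's best replies: A→R; B→R; C→Q; D→Q.
The unique mutual best reply is (A, R), giving (13, 14).
Sequential outcome (A, R) coincides with the Nash profile (A, R).

yes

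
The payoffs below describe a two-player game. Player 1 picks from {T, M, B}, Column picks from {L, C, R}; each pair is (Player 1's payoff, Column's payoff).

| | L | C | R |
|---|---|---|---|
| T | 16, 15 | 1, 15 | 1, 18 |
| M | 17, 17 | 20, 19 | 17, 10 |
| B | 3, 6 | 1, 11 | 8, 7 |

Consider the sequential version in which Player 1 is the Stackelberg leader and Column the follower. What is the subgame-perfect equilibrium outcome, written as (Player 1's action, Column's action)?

Column best-responds to each possible Player 1 move:
- T: Column compares 15, 15, 18 and picks R; Player 1 would get 1.
- M: Column compares 17, 19, 10 and picks C; Player 1 would get 20.
- B: Column compares 6, 11, 7 and picks C; Player 1 would get 1.
Player 1's induced payoffs are 1, 20, 1, so Player 1 commits to M. Subgame-perfect outcome: (M, C) with payoffs (20, 19).

(M, C)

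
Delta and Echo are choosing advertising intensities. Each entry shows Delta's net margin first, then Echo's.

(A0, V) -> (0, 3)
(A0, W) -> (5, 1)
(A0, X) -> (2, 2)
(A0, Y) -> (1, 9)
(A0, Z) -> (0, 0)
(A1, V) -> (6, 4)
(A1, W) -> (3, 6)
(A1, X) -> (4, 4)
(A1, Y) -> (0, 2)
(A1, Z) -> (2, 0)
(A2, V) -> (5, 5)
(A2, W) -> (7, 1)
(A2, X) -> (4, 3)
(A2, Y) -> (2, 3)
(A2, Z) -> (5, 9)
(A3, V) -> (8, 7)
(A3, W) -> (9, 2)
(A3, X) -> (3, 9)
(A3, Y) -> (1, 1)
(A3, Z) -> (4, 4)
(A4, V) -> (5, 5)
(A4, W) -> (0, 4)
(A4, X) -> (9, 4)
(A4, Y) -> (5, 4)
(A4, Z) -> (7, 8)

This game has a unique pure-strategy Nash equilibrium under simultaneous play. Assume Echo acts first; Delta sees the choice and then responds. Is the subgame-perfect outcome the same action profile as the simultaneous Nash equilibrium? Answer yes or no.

yes

Delta best-responds to each possible Echo move:
- V: Delta compares 0, 6, 5, 8, 5 and picks A3; Echo would get 7.
- W: Delta compares 5, 3, 7, 9, 0 and picks A3; Echo would get 2.
- X: Delta compares 2, 4, 4, 3, 9 and picks A4; Echo would get 4.
- Y: Delta compares 1, 0, 2, 1, 5 and picks A4; Echo would get 4.
- Z: Delta compares 0, 2, 5, 4, 7 and picks A4; Echo would get 8.
Among 7, 2, 4, 4, 8, the best is 8 at Z. Subgame-perfect outcome: (A4, Z) with payoffs (7, 8).
Now find the simultaneous Nash equilibrium.
Delta's best replies: V→A3; W→A3; X→A4; Y→A4; Z→A4.
Echo's best replies: A0→Y; A1→W; A2→Z; A3→X; A4→Z.
Only (A4, Z) has each player best-responding; Nash payoffs (7, 8).
Sequential outcome (A4, Z) coincides with the Nash profile (A4, Z).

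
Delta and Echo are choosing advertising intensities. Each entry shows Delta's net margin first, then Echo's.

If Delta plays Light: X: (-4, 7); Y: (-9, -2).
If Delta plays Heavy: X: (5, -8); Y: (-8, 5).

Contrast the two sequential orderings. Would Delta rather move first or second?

If Delta leads: Echo's best replies are Light→X, Heavy→Y; Delta's induced payoffs -4, -8; outcome (Light, X), payoffs (-4, 7).
If Echo leads: Delta's best replies are X→Heavy, Y→Heavy; Echo's induced payoffs -8, 5; outcome (Heavy, Y), payoffs (-8, 5).
Delta gets -4 moving first and -8 moving second, so Delta prefers to move first.

first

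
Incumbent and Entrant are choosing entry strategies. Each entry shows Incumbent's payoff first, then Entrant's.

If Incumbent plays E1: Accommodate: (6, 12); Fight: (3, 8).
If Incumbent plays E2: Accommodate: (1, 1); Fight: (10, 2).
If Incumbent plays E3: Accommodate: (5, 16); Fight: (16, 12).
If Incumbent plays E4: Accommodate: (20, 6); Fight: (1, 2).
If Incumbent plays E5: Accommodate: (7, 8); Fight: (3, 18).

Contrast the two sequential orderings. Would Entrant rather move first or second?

first

If Incumbent leads: Entrant's best replies are E1→Accommodate, E2→Fight, E3→Accommodate, E4→Accommodate, E5→Fight; Incumbent's induced payoffs 6, 10, 5, 20, 3; outcome (E4, Accommodate), payoffs (20, 6).
If Entrant leads: Incumbent's best replies are Accommodate→E4, Fight→E3; Entrant's induced payoffs 6, 12; outcome (E3, Fight), payoffs (16, 12).
Entrant gets 12 moving first and 6 moving second, so Entrant prefers to move first.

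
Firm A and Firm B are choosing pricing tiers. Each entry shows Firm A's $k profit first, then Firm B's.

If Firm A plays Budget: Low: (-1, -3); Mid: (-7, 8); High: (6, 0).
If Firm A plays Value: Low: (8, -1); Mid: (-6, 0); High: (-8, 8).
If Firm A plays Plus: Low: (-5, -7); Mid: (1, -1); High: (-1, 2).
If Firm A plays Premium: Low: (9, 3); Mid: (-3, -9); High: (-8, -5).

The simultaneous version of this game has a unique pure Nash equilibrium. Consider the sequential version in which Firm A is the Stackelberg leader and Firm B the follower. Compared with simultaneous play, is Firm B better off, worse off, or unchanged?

unchanged

Work backward from Firm B's decision.
- Budget → Firm B plays Mid (best of -3, 8, 0); Firm A gets -7.
- Value → Firm B plays High (best of -1, 0, 8); Firm A gets -8.
- Plus → Firm B plays High (best of -7, -1, 2); Firm A gets -1.
- Premium → Firm B plays Low (best of 3, -9, -5); Firm A gets 9.
Among -7, -8, -1, 9, the best is 9 at Premium. Subgame-perfect outcome: (Premium, Low) with payoffs (9, 3).
For the simultaneous game, intersect best replies.
Firm A's best replies: Low→Premium; Mid→Plus; High→Budget.
Firm B's best replies: Budget→Mid; Value→High; Plus→High; Premium→Low.
The unique mutual best reply is (Premium, Low), giving (9, 3).
Firm B earns 3 sequentially versus 3 at the Nash outcome: unchanged.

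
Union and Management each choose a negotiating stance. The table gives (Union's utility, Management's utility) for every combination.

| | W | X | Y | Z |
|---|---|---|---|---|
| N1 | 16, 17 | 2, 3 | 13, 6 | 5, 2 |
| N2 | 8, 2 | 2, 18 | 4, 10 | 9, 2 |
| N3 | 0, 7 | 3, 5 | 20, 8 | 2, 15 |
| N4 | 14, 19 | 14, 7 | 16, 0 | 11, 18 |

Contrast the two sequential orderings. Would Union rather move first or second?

If Union leads: Management's best replies are N1→W, N2→X, N3→Z, N4→W; Union's induced payoffs 16, 2, 2, 14; outcome (N1, W), payoffs (16, 17).
If Management leads: Union's best replies are W→N1, X→N4, Y→N3, Z→N4; Management's induced payoffs 17, 7, 8, 18; outcome (N4, Z), payoffs (11, 18).
Union gets 16 moving first and 11 moving second, so Union prefers to move first.

first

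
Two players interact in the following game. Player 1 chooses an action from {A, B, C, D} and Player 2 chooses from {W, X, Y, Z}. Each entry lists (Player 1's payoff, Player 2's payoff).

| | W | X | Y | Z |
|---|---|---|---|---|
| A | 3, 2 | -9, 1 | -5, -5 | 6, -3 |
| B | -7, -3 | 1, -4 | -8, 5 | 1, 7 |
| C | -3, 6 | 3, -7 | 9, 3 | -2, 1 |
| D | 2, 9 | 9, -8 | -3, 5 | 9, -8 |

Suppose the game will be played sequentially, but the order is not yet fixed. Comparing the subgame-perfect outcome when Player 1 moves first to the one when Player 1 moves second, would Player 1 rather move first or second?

second

If Player 1 leads: Player 2's best replies are A→W, B→Z, C→W, D→W; Player 1's induced payoffs 3, 1, -3, 2; outcome (A, W), payoffs (3, 2).
If Player 2 leads: Player 1's best replies are W→A, X→D, Y→C, Z→D; Player 2's induced payoffs 2, -8, 3, -8; outcome (C, Y), payoffs (9, 3).
Player 1 gets 3 moving first and 9 moving second, so Player 1 prefers to move second.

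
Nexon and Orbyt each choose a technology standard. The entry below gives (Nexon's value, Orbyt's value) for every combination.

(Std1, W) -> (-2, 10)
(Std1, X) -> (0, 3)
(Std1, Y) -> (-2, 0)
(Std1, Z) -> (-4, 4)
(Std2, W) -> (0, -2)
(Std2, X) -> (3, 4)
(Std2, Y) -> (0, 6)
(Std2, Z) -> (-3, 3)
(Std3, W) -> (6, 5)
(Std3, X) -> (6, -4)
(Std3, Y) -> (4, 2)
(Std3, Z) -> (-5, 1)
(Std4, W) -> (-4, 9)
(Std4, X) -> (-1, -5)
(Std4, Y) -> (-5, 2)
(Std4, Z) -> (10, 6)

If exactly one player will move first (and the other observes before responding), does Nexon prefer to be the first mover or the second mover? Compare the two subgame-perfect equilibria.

second

If Nexon leads: Orbyt's best replies are Std1→W, Std2→Y, Std3→W, Std4→W; Nexon's induced payoffs -2, 0, 6, -4; outcome (Std3, W), payoffs (6, 5).
If Orbyt leads: Nexon's best replies are W→Std3, X→Std3, Y→Std3, Z→Std4; Orbyt's induced payoffs 5, -4, 2, 6; outcome (Std4, Z), payoffs (10, 6).
Nexon gets 6 moving first and 10 moving second, so Nexon prefers to move second.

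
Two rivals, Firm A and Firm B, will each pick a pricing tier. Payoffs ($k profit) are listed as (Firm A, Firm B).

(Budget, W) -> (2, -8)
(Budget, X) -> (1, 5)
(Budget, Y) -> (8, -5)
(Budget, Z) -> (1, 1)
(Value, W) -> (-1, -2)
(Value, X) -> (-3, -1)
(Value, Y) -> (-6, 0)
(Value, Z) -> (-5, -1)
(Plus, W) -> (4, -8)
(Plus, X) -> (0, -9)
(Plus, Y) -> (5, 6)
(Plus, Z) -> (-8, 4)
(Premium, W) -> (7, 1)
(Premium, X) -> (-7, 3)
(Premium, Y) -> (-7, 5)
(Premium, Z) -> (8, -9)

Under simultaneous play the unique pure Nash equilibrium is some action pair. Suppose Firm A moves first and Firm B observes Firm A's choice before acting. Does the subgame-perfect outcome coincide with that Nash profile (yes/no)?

no

Solve by backward induction (Firm A leads).
- Budget → Firm B plays X (best of -8, 5, -5, 1); Firm A gets 1.
- Value → Firm B plays Y (best of -2, -1, 0, -1); Firm A gets -6.
- Plus → Firm B plays Y (best of -8, -9, 6, 4); Firm A gets 5.
- Premium → Firm B plays Y (best of 1, 3, 5, -9); Firm A gets -7.
Among 1, -6, 5, -7, the best is 5 at Plus. Subgame-perfect outcome: (Plus, Y) with payoffs (5, 6).
For the simultaneous game, intersect best replies.
Firm A's best replies: W→Premium; X→Budget; Y→Budget; Z→Premium.
Firm B's best replies: Budget→X; Value→Y; Plus→Y; Premium→Y.
The unique mutual best reply is (Budget, X), giving (1, 5).
Sequential outcome (Plus, Y) differs from the Nash profile (Budget, X).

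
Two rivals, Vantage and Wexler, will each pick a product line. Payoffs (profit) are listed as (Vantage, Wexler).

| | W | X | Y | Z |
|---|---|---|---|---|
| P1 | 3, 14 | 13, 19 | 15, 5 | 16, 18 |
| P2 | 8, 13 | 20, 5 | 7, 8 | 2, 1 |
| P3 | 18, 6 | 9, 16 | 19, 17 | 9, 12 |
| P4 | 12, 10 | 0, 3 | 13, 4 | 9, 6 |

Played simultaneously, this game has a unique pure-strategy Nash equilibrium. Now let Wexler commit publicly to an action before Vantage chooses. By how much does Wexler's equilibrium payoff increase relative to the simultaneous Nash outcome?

Vantage best-responds to each possible Wexler move:
- W → Vantage plays P3 (best of 3, 8, 18, 12); Wexler gets 6.
- X → Vantage plays P2 (best of 13, 20, 9, 0); Wexler gets 5.
- Y → Vantage plays P3 (best of 15, 7, 19, 13); Wexler gets 17.
- Z → Vantage plays P1 (best of 16, 2, 9, 9); Wexler gets 18.
Among 6, 5, 17, 18, the best is 18 at Z. Subgame-perfect outcome: (P1, Z) with payoffs (16, 18).
Under simultaneous play:
Vantage's best replies: W→P3; X→P2; Y→P3; Z→P1.
Wexler's best replies: P1→X; P2→W; P3→Y; P4→W.
Only (P3, Y) has each player best-responding; Nash payoffs (19, 17).
Wexler's commitment gain: 18 − 17 = 1.

1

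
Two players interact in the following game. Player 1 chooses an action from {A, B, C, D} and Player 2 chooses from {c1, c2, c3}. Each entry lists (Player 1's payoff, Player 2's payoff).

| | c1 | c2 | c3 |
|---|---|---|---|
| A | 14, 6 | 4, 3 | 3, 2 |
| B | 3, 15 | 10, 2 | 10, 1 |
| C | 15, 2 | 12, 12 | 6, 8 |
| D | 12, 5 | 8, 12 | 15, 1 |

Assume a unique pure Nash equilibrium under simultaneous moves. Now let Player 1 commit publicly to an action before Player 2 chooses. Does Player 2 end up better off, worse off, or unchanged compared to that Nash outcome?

Solve by backward induction (Player 1 leads).
- A → Player 2 plays c1 (best of 6, 3, 2); Player 1 gets 14.
- B → Player 2 plays c1 (best of 15, 2, 1); Player 1 gets 3.
- C → Player 2 plays c2 (best of 2, 12, 8); Player 1 gets 12.
- D → Player 2 plays c2 (best of 5, 12, 1); Player 1 gets 8.
Maximizing over 14, 3, 12, 8, Player 1 chooses A. Subgame-perfect outcome: (A, c1) with payoffs (14, 6).
For the simultaneous game, intersect best replies.
Player 1's best replies: c1→C; c2→C; c3→D.
Player 2's best replies: A→c1; B→c1; C→c2; D→c2.
Only (C, c2) has each player best-responding; Nash payoffs (12, 12).
Player 2 earns 6 sequentially versus 12 at the Nash outcome: worse off.

worse off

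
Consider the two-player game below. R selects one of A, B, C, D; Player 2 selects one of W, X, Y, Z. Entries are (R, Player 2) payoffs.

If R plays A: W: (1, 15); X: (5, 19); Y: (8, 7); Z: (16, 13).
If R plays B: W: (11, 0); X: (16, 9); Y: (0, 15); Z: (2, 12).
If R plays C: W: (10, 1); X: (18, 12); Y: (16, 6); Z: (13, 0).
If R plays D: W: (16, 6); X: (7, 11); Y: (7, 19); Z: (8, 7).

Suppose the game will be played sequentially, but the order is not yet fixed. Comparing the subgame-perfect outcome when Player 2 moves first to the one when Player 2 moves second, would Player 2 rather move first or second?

If R leads: Player 2's best replies are A→X, B→Y, C→X, D→Y; R's induced payoffs 5, 0, 18, 7; outcome (C, X), payoffs (18, 12).
If Player 2 leads: R's best replies are W→D, X→C, Y→C, Z→A; Player 2's induced payoffs 6, 12, 6, 13; outcome (A, Z), payoffs (16, 13).
Player 2 gets 13 moving first and 12 moving second, so Player 2 prefers to move first.

first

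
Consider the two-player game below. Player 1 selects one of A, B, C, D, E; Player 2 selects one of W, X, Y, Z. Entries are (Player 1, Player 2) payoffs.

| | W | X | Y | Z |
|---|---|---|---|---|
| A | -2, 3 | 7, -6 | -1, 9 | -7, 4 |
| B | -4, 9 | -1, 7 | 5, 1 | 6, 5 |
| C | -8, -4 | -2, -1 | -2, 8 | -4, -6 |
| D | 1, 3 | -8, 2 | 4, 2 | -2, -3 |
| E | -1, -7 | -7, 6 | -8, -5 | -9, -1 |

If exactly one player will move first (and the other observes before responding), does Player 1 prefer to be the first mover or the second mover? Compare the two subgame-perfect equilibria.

second

If Player 1 leads: Player 2's best replies are A→Y, B→W, C→Y, D→W, E→X; Player 1's induced payoffs -1, -4, -2, 1, -7; outcome (D, W), payoffs (1, 3).
If Player 2 leads: Player 1's best replies are W→D, X→A, Y→B, Z→B; Player 2's induced payoffs 3, -6, 1, 5; outcome (B, Z), payoffs (6, 5).
Player 1 gets 1 moving first and 6 moving second, so Player 1 prefers to move second.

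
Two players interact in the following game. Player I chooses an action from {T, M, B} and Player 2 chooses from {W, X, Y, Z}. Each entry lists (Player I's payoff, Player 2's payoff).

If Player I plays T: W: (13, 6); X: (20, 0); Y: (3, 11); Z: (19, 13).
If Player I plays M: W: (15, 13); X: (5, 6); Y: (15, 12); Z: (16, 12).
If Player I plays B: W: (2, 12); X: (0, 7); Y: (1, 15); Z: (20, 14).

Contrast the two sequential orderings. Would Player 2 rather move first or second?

If Player I leads: Player 2's best replies are T→Z, M→W, B→Y; Player I's induced payoffs 19, 15, 1; outcome (T, Z), payoffs (19, 13).
If Player 2 leads: Player I's best replies are W→M, X→T, Y→M, Z→B; Player 2's induced payoffs 13, 0, 12, 14; outcome (B, Z), payoffs (20, 14).
Player 2 gets 14 moving first and 13 moving second, so Player 2 prefers to move first.

first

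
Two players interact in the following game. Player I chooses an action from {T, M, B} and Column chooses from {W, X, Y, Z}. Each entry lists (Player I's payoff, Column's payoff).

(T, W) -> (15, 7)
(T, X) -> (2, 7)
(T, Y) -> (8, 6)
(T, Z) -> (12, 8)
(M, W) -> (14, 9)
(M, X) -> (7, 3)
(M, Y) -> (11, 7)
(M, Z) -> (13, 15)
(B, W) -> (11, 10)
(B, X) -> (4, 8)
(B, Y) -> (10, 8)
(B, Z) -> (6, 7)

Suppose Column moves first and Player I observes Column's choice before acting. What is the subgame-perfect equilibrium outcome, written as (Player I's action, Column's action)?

(M, Z)

Work backward from Player I's decision.
- W → Player I plays T (best of 15, 14, 11); Column gets 7.
- X → Player I plays M (best of 2, 7, 4); Column gets 3.
- Y → Player I plays M (best of 8, 11, 10); Column gets 7.
- Z → Player I plays M (best of 12, 13, 6); Column gets 15.
Maximizing over 7, 3, 7, 15, Column chooses Z. Subgame-perfect outcome: (M, Z) with payoffs (13, 15).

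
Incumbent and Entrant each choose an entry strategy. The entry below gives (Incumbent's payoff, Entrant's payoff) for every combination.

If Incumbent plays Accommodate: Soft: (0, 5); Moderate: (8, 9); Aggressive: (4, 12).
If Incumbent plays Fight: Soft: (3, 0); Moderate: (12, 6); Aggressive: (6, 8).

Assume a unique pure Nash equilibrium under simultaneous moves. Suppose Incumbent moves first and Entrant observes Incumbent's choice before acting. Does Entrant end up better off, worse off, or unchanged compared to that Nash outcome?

unchanged

Work backward from Entrant's decision.
- Accommodate: Entrant compares 5, 9, 12 and picks Aggressive; Incumbent would get 4.
- Fight: Entrant compares 0, 6, 8 and picks Aggressive; Incumbent would get 6.
Incumbent's induced payoffs are 4, 6, so Incumbent commits to Fight. Subgame-perfect outcome: (Fight, Aggressive) with payoffs (6, 8).
Under simultaneous play:
Incumbent's best replies: Soft→Fight; Moderate→Fight; Aggressive→Fight.
Entrant's best replies: Accommodate→Aggressive; Fight→Aggressive.
Only (Fight, Aggressive) has each player best-responding; Nash payoffs (6, 8).
Entrant earns 8 sequentially versus 8 at the Nash outcome: unchanged.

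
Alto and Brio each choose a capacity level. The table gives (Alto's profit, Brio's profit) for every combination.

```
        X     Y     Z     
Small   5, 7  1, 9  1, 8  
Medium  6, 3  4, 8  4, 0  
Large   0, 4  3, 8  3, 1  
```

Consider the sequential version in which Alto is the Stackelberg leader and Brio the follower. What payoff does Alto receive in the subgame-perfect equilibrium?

4

Brio best-responds to each possible Alto move:
- Small: BR = Y, leader payoff 1.
- Medium: BR = Y, leader payoff 4.
- Large: BR = Y, leader payoff 3.
Maximizing over 1, 4, 3, Alto chooses Medium. Subgame-perfect outcome: (Medium, Y) with payoffs (4, 8).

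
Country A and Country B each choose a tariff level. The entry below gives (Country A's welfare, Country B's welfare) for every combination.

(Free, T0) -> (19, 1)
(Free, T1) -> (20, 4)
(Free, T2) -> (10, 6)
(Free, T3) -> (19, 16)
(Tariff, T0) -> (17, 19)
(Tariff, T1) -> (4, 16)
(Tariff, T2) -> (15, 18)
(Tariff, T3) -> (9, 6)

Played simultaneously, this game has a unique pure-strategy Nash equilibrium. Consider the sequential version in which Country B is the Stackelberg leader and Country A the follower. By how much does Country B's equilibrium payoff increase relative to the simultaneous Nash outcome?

Backward induction with Country B moving first.
- T0: BR = Free, leader payoff 1.
- T1: BR = Free, leader payoff 4.
- T2: BR = Tariff, leader payoff 18.
- T3: BR = Free, leader payoff 16.
Country B's induced payoffs are 1, 4, 18, 16, so Country B commits to T2. Subgame-perfect outcome: (Tariff, T2) with payoffs (15, 18).
Now find the simultaneous Nash equilibrium.
Country A's best replies: T0→Free; T1→Free; T2→Tariff; T3→Free.
Country B's best replies: Free→T3; Tariff→T0.
Only (Free, T3) has each player best-responding; Nash payoffs (19, 16).
Country B's commitment gain: 18 − 16 = 2.

2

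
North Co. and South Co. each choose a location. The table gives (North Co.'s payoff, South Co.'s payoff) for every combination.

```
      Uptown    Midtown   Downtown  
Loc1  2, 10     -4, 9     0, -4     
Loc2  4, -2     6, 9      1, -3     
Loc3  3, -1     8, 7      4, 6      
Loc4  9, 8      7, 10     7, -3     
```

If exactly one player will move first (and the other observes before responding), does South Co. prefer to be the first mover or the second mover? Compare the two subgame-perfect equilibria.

If North Co. leads: South Co.'s best replies are Loc1→Uptown, Loc2→Midtown, Loc3→Midtown, Loc4→Midtown; North Co.'s induced payoffs 2, 6, 8, 7; outcome (Loc3, Midtown), payoffs (8, 7).
If South Co. leads: North Co.'s best replies are Uptown→Loc4, Midtown→Loc3, Downtown→Loc4; South Co.'s induced payoffs 8, 7, -3; outcome (Loc4, Uptown), payoffs (9, 8).
South Co. gets 8 moving first and 7 moving second, so South Co. prefers to move first.

first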